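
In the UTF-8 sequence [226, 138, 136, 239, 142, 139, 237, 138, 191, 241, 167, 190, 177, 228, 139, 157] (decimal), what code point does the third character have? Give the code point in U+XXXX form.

Offset 0: leading byte 0xE2 = 11100010 → 3-byte char #1 = E2 8A 88.
Offset 3: leading byte 0xEF = 11101111 → 3-byte char #2 = EF 8E 8B.
Offset 6: leading byte 0xED = 11101101 → 3-byte char #3 = ED 8A BF.
Leading byte 0xED = 11101101 matches 1110xxxx → 3-byte sequence.
Byte 1: 0xED = 11101101, payload 1101 (4 bits).
Byte 2: 0x8A = 10001010 (10xxxxxx ✓), payload 001010.
Byte 3: 0xBF = 10111111 (10xxxxxx ✓), payload 111111.
Concatenate: 1101001010111111 = 0xD2BF (16 bits → U+D2BF).

U+D2BF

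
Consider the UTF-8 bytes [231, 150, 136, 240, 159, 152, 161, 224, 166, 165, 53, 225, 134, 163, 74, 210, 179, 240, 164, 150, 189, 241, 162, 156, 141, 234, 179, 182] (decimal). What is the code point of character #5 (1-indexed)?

Offset 0: leading byte 0xE7 = 11100111 → 3-byte char #1 = E7 96 88.
Offset 3: leading byte 0xF0 = 11110000 → 4-byte char #2 = F0 9F 98 A1.
Offset 7: leading byte 0xE0 = 11100000 → 3-byte char #3 = E0 A6 A5.
Offset 10: leading byte 0x35 = 00110101 → 1-byte char #4 = 35.
Offset 11: leading byte 0xE1 = 11100001 → 3-byte char #5 = E1 86 A3.
Leading byte 0xE1 = 11100001 matches 1110xxxx → 3-byte sequence.
Byte 1: 0xE1 = 11100001, payload 0001 (4 bits).
Byte 2: 0x86 = 10000110 (10xxxxxx ✓), payload 000110.
Byte 3: 0xA3 = 10100011 (10xxxxxx ✓), payload 100011.
Concatenate: 0001000110100011 = 0x11A3 (16 bits → U+11A3).

U+11A3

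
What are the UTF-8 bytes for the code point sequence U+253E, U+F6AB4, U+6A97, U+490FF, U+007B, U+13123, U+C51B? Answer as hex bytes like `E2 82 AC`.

E2 94 BE F3 B6 AA B4 E6 AA 97 F1 89 83 BF 7B F0 93 84 A3 EC 94 9B

U+253E: 3-byte form → E2 94 BE.
U+F6AB4: 4-byte form → F3 B6 AA B4.
U+6A97: 3-byte form → E6 AA 97.
U+490FF: 4-byte form → F1 89 83 BF.
U+007B: 1-byte form → 7B.
U+13123: 4-byte form → F0 93 84 A3.
U+C51B: 3-byte form → EC 94 9B.
Concatenated (22 bytes): E2 94 BE F3 B6 AA B4 E6 AA 97 F1 89 83 BF 7B F0 93 84 A3 EC 94 9B.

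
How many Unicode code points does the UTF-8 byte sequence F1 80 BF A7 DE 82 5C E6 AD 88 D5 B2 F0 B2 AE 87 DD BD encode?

Byte at offset 0: 0xF1 = 11110001 → 4-byte char (#1). Advance 4.
Byte at offset 4: 0xDE = 11011110 → 2-byte char (#2). Advance 2.
Byte at offset 6: 0x5C = 01011100 → 1-byte char (#3). Advance 1.
Byte at offset 7: 0xE6 = 11100110 → 3-byte char (#4). Advance 3.
Byte at offset 10: 0xD5 = 11010101 → 2-byte char (#5). Advance 2.
Byte at offset 12: 0xF0 = 11110000 → 4-byte char (#6). Advance 4.
Byte at offset 16: 0xDD = 11011101 → 2-byte char (#7). Advance 2.
Reached end at offset 18 after 7 code points.

7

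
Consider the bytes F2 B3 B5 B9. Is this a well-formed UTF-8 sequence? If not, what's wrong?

Leading byte 0xF2 = 11110010 → 4-byte form.
Continuation bytes 0xB3=10110011, 0xB5=10110101, 0xB9=10111001 all match 10xxxxxx.
Decoded value 0xB3D79 is ≥ 0x10000 (shortest form) and not a surrogate.

valid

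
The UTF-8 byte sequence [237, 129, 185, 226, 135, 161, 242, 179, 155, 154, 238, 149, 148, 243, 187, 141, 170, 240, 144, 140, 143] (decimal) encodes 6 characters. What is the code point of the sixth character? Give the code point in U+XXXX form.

Offset 0: leading byte 0xED = 11101101 → 3-byte char #1 = ED 81 B9.
Offset 3: leading byte 0xE2 = 11100010 → 3-byte char #2 = E2 87 A1.
Offset 6: leading byte 0xF2 = 11110010 → 4-byte char #3 = F2 B3 9B 9A.
Offset 10: leading byte 0xEE = 11101110 → 3-byte char #4 = EE 95 94.
Offset 13: leading byte 0xF3 = 11110011 → 4-byte char #5 = F3 BB 8D AA.
Offset 17: leading byte 0xF0 = 11110000 → 4-byte char #6 = F0 90 8C 8F.
Leading byte 0xF0 = 11110000 matches 11110xxx → 4-byte sequence.
Byte 1: 0xF0 = 11110000, payload 000 (3 bits).
Byte 2: 0x90 = 10010000 (10xxxxxx ✓), payload 010000.
Byte 3: 0x8C = 10001100 (10xxxxxx ✓), payload 001100.
Byte 4: 0x8F = 10001111 (10xxxxxx ✓), payload 001111.
Concatenate: 000010000001100001111 = 0x1030F (21 bits → U+1030F).

U+1030F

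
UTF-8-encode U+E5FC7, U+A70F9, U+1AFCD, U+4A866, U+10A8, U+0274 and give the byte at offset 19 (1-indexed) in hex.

0xA8

1-indexed offset 19 is 0-indexed offset 18.
U+E5FC7 → 4-byte form F3 A5 BF 87 at offsets 0–3.
U+A70F9 → 4-byte form F2 A7 83 B9 at offsets 4–7.
U+1AFCD → 4-byte form F0 9A BF 8D at offsets 8–11.
U+4A866 → 4-byte form F1 8A A1 A6 at offsets 12–15.
U+10A8 → 3-byte form E1 82 A8 at offsets 16–18.
Offset 18 falls in char 5's range; it's byte 3 of E1 82 A8 = 0xA8.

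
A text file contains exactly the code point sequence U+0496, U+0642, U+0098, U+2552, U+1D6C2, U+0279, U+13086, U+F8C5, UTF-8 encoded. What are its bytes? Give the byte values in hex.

D2 96 D9 82 C2 98 E2 95 92 F0 9D 9B 82 C9 B9 F0 93 82 86 EF A3 85

U+0496: 2-byte form → D2 96.
U+0642: 2-byte form → D9 82.
U+0098: 2-byte form → C2 98.
U+2552: 3-byte form → E2 95 92.
U+1D6C2: 4-byte form → F0 9D 9B 82.
U+0279: 2-byte form → C9 B9.
U+13086: 4-byte form → F0 93 82 86.
U+F8C5: 3-byte form → EF A3 85.
Concatenated (22 bytes): D2 96 D9 82 C2 98 E2 95 92 F0 9D 9B 82 C9 B9 F0 93 82 86 EF A3 85.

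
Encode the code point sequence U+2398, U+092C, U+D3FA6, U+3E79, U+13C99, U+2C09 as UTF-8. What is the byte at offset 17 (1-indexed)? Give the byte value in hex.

0x99

1-indexed offset 17 is 0-indexed offset 16.
U+2398 → 3-byte form E2 8E 98 at offsets 0–2.
U+092C → 3-byte form E0 A4 AC at offsets 3–5.
U+D3FA6 → 4-byte form F3 93 BE A6 at offsets 6–9.
U+3E79 → 3-byte form E3 B9 B9 at offsets 10–12.
U+13C99 → 4-byte form F0 93 B2 99 at offsets 13–16.
Offset 16 falls in char 5's range; it's byte 4 of F0 93 B2 99 = 0x99.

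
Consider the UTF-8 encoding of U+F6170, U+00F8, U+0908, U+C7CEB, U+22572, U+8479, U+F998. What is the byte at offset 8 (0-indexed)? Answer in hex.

0x88

U+F6170 → 4-byte form F3 B6 85 B0 at offsets 0–3.
U+00F8 → 2-byte form C3 B8 at offsets 4–5.
U+0908 → 3-byte form E0 A4 88 at offsets 6–8.
Offset 8 falls in char 3's range; it's byte 3 of E0 A4 88 = 0x88.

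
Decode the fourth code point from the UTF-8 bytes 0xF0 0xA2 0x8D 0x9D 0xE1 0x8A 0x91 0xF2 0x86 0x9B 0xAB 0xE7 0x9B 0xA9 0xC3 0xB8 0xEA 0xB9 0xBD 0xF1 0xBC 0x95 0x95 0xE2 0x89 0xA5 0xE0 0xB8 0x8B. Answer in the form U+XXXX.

Offset 0: leading byte 0xF0 = 11110000 → 4-byte char #1 = F0 A2 8D 9D.
Offset 4: leading byte 0xE1 = 11100001 → 3-byte char #2 = E1 8A 91.
Offset 7: leading byte 0xF2 = 11110010 → 4-byte char #3 = F2 86 9B AB.
Offset 11: leading byte 0xE7 = 11100111 → 3-byte char #4 = E7 9B A9.
Leading byte 0xE7 = 11100111 matches 1110xxxx → 3-byte sequence.
Byte 1: 0xE7 = 11100111, payload 0111 (4 bits).
Byte 2: 0x9B = 10011011 (10xxxxxx ✓), payload 011011.
Byte 3: 0xA9 = 10101001 (10xxxxxx ✓), payload 101001.
Concatenate: 0111011011101001 = 0x76E9 (16 bits → U+76E9).

U+76E9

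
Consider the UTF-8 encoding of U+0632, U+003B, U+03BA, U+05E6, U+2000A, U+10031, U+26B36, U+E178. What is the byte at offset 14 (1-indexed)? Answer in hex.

1-indexed offset 14 is 0-indexed offset 13.
U+0632 → 2-byte form D8 B2 at offsets 0–1.
U+003B → 1-byte form 3B at offsets 2–2.
U+03BA → 2-byte form CE BA at offsets 3–4.
U+05E6 → 2-byte form D7 A6 at offsets 5–6.
U+2000A → 4-byte form F0 A0 80 8A at offsets 7–10.
U+10031 → 4-byte form F0 90 80 B1 at offsets 11–14.
Offset 13 falls in char 6's range; it's byte 3 of F0 90 80 B1 = 0x80.

0x80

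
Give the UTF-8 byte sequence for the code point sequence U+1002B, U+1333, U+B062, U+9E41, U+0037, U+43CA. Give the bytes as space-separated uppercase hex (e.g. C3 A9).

U+1002B: 4-byte form → F0 90 80 AB.
U+1333: 3-byte form → E1 8C B3.
U+B062: 3-byte form → EB 81 A2.
U+9E41: 3-byte form → E9 B9 81.
U+0037: 1-byte form → 37.
U+43CA: 3-byte form → E4 8F 8A.
Concatenated (17 bytes): F0 90 80 AB E1 8C B3 EB 81 A2 E9 B9 81 37 E4 8F 8A.

F0 90 80 AB E1 8C B3 EB 81 A2 E9 B9 81 37 E4 8F 8A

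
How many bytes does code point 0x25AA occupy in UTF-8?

U+25AA = 0x25AA. UTF-8 uses 1 byte below 0x80, 2 below 0x800, 3 below 0x10000, 4 up to 0x10FFFF. 0x25AA is in U+0800–U+FFFF → 3 bytes.

3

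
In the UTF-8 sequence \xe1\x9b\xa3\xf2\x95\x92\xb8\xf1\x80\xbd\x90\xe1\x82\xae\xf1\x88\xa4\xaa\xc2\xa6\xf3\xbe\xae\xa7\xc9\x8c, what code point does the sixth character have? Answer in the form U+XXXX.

Offset 0: leading byte 0xE1 = 11100001 → 3-byte char #1 = E1 9B A3.
Offset 3: leading byte 0xF2 = 11110010 → 4-byte char #2 = F2 95 92 B8.
Offset 7: leading byte 0xF1 = 11110001 → 4-byte char #3 = F1 80 BD 90.
Offset 11: leading byte 0xE1 = 11100001 → 3-byte char #4 = E1 82 AE.
Offset 14: leading byte 0xF1 = 11110001 → 4-byte char #5 = F1 88 A4 AA.
Offset 18: leading byte 0xC2 = 11000010 → 2-byte char #6 = C2 A6.
Leading byte 0xC2 = 11000010 matches 110xxxxx → 2-byte sequence.
Byte 1: 0xC2 = 11000010, payload 00010 (5 bits).
Byte 2: 0xA6 = 10100110 (10xxxxxx ✓), payload 100110.
Concatenate: 00010100110 = 0xA6 (11 bits → U+00A6).

U+00A6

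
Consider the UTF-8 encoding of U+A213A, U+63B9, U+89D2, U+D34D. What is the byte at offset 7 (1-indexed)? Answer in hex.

1-indexed offset 7 is 0-indexed offset 6.
U+A213A → 4-byte form F2 A2 84 BA at offsets 0–3.
U+63B9 → 3-byte form E6 8E B9 at offsets 4–6.
Offset 6 falls in char 2's range; it's byte 3 of E6 8E B9 = 0xB9.

0xB9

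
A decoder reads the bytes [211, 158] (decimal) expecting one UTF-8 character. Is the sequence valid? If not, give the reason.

valid

Leading byte 0xD3 = 11010011 → 2-byte form.
Continuation bytes 0x9E=10011110 all match 10xxxxxx.
Decoded value 0x4DE is ≥ 0x80 (shortest form) and not a surrogate.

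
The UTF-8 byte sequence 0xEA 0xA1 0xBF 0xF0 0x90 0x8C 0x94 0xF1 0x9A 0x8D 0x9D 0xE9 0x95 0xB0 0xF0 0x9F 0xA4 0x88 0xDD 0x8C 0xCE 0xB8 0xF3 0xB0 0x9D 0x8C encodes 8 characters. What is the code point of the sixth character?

Offset 0: leading byte 0xEA = 11101010 → 3-byte char #1 = EA A1 BF.
Offset 3: leading byte 0xF0 = 11110000 → 4-byte char #2 = F0 90 8C 94.
Offset 7: leading byte 0xF1 = 11110001 → 4-byte char #3 = F1 9A 8D 9D.
Offset 11: leading byte 0xE9 = 11101001 → 3-byte char #4 = E9 95 B0.
Offset 14: leading byte 0xF0 = 11110000 → 4-byte char #5 = F0 9F A4 88.
Offset 18: leading byte 0xDD = 11011101 → 2-byte char #6 = DD 8C.
Leading byte 0xDD = 11011101 matches 110xxxxx → 2-byte sequence.
Byte 1: 0xDD = 11011101, payload 11101 (5 bits).
Byte 2: 0x8C = 10001100 (10xxxxxx ✓), payload 001100.
Concatenate: 11101001100 = 0x74C (11 bits → U+074C).

U+074C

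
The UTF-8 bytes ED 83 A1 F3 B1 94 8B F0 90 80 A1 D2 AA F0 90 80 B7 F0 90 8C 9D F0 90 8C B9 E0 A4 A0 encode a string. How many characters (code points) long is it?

Byte at offset 0: 0xED = 11101101 → 3-byte char (#1). Advance 3.
Byte at offset 3: 0xF3 = 11110011 → 4-byte char (#2). Advance 4.
Byte at offset 7: 0xF0 = 11110000 → 4-byte char (#3). Advance 4.
Byte at offset 11: 0xD2 = 11010010 → 2-byte char (#4). Advance 2.
Byte at offset 13: 0xF0 = 11110000 → 4-byte char (#5). Advance 4.
Byte at offset 17: 0xF0 = 11110000 → 4-byte char (#6). Advance 4.
Byte at offset 21: 0xF0 = 11110000 → 4-byte char (#7). Advance 4.
Byte at offset 25: 0xE0 = 11100000 → 3-byte char (#8). Advance 3.
Reached end at offset 28 after 8 code points.

8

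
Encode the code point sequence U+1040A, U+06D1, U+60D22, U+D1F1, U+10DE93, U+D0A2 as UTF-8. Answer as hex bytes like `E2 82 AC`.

U+1040A: 4-byte form → F0 90 90 8A.
U+06D1: 2-byte form → DB 91.
U+60D22: 4-byte form → F1 A0 B4 A2.
U+D1F1: 3-byte form → ED 87 B1.
U+10DE93: 4-byte form → F4 8D BA 93.
U+D0A2: 3-byte form → ED 82 A2.
Concatenated (20 bytes): F0 90 90 8A DB 91 F1 A0 B4 A2 ED 87 B1 F4 8D BA 93 ED 82 A2.

F0 90 90 8A DB 91 F1 A0 B4 A2 ED 87 B1 F4 8D BA 93 ED 82 A2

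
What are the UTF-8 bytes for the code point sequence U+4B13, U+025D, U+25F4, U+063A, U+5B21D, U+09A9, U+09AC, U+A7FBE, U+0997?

U+4B13: 3-byte form → E4 AC 93.
U+025D: 2-byte form → C9 9D.
U+25F4: 3-byte form → E2 97 B4.
U+063A: 2-byte form → D8 BA.
U+5B21D: 4-byte form → F1 9B 88 9D.
U+09A9: 3-byte form → E0 A6 A9.
U+09AC: 3-byte form → E0 A6 AC.
U+A7FBE: 4-byte form → F2 A7 BE BE.
U+0997: 3-byte form → E0 A6 97.
Concatenated (27 bytes): E4 AC 93 C9 9D E2 97 B4 D8 BA F1 9B 88 9D E0 A6 A9 E0 A6 AC F2 A7 BE BE E0 A6 97.

E4 AC 93 C9 9D E2 97 B4 D8 BA F1 9B 88 9D E0 A6 A9 E0 A6 AC F2 A7 BE BE E0 A6 97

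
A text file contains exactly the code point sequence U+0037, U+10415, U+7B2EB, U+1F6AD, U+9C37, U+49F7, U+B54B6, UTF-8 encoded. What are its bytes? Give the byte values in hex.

U+0037: 1-byte form → 37.
U+10415: 4-byte form → F0 90 90 95.
U+7B2EB: 4-byte form → F1 BB 8B AB.
U+1F6AD: 4-byte form → F0 9F 9A AD.
U+9C37: 3-byte form → E9 B0 B7.
U+49F7: 3-byte form → E4 A7 B7.
U+B54B6: 4-byte form → F2 B5 92 B6.
Concatenated (23 bytes): 37 F0 90 90 95 F1 BB 8B AB F0 9F 9A AD E9 B0 B7 E4 A7 B7 F2 B5 92 B6.

37 F0 90 90 95 F1 BB 8B AB F0 9F 9A AD E9 B0 B7 E4 A7 B7 F2 B5 92 B6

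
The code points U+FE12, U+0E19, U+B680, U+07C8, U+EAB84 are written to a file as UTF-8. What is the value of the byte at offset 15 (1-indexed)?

1-indexed offset 15 is 0-indexed offset 14.
U+FE12 → 3-byte form EF B8 92 at offsets 0–2.
U+0E19 → 3-byte form E0 B8 99 at offsets 3–5.
U+B680 → 3-byte form EB 9A 80 at offsets 6–8.
U+07C8 → 2-byte form DF 88 at offsets 9–10.
U+EAB84 → 4-byte form F3 AA AE 84 at offsets 11–14.
Offset 14 falls in char 5's range; it's byte 4 of F3 AA AE 84 = 0x84.

0x84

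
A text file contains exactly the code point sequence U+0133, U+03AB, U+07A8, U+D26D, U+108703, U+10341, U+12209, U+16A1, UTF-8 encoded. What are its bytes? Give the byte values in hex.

U+0133: 2-byte form → C4 B3.
U+03AB: 2-byte form → CE AB.
U+07A8: 2-byte form → DE A8.
U+D26D: 3-byte form → ED 89 AD.
U+108703: 4-byte form → F4 88 9C 83.
U+10341: 4-byte form → F0 90 8D 81.
U+12209: 4-byte form → F0 92 88 89.
U+16A1: 3-byte form → E1 9A A1.
Concatenated (24 bytes): C4 B3 CE AB DE A8 ED 89 AD F4 88 9C 83 F0 90 8D 81 F0 92 88 89 E1 9A A1.

C4 B3 CE AB DE A8 ED 89 AD F4 88 9C 83 F0 90 8D 81 F0 92 88 89 E1 9A A1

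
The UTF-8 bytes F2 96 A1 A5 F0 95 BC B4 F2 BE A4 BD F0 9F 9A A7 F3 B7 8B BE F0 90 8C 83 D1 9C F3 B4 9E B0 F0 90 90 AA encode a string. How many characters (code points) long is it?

9

Byte at offset 0: 0xF2 = 11110010 → 4-byte char (#1). Advance 4.
Byte at offset 4: 0xF0 = 11110000 → 4-byte char (#2). Advance 4.
Byte at offset 8: 0xF2 = 11110010 → 4-byte char (#3). Advance 4.
Byte at offset 12: 0xF0 = 11110000 → 4-byte char (#4). Advance 4.
Byte at offset 16: 0xF3 = 11110011 → 4-byte char (#5). Advance 4.
Byte at offset 20: 0xF0 = 11110000 → 4-byte char (#6). Advance 4.
Byte at offset 24: 0xD1 = 11010001 → 2-byte char (#7). Advance 2.
Byte at offset 26: 0xF3 = 11110011 → 4-byte char (#8). Advance 4.
Byte at offset 30: 0xF0 = 11110000 → 4-byte char (#9). Advance 4.
Reached end at offset 34 after 9 code points.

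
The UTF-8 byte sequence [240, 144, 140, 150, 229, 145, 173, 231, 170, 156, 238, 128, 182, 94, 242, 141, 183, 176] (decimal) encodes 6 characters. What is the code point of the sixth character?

U+8DDF0

Offset 0: leading byte 0xF0 = 11110000 → 4-byte char #1 = F0 90 8C 96.
Offset 4: leading byte 0xE5 = 11100101 → 3-byte char #2 = E5 91 AD.
Offset 7: leading byte 0xE7 = 11100111 → 3-byte char #3 = E7 AA 9C.
Offset 10: leading byte 0xEE = 11101110 → 3-byte char #4 = EE 80 B6.
Offset 13: leading byte 0x5E = 01011110 → 1-byte char #5 = 5E.
Offset 14: leading byte 0xF2 = 11110010 → 4-byte char #6 = F2 8D B7 B0.
Leading byte 0xF2 = 11110010 matches 11110xxx → 4-byte sequence.
Byte 1: 0xF2 = 11110010, payload 010 (3 bits).
Byte 2: 0x8D = 10001101 (10xxxxxx ✓), payload 001101.
Byte 3: 0xB7 = 10110111 (10xxxxxx ✓), payload 110111.
Byte 4: 0xB0 = 10110000 (10xxxxxx ✓), payload 110000.
Concatenate: 010001101110111110000 = 0x8DDF0 (21 bits → U+8DDF0).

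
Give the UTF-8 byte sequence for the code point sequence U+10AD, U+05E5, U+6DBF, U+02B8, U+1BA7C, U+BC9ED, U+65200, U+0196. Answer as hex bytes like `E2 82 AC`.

U+10AD: 3-byte form → E1 82 AD.
U+05E5: 2-byte form → D7 A5.
U+6DBF: 3-byte form → E6 B6 BF.
U+02B8: 2-byte form → CA B8.
U+1BA7C: 4-byte form → F0 9B A9 BC.
U+BC9ED: 4-byte form → F2 BC A7 AD.
U+65200: 4-byte form → F1 A5 88 80.
U+0196: 2-byte form → C6 96.
Concatenated (24 bytes): E1 82 AD D7 A5 E6 B6 BF CA B8 F0 9B A9 BC F2 BC A7 AD F1 A5 88 80 C6 96.

E1 82 AD D7 A5 E6 B6 BF CA B8 F0 9B A9 BC F2 BC A7 AD F1 A5 88 80 C6 96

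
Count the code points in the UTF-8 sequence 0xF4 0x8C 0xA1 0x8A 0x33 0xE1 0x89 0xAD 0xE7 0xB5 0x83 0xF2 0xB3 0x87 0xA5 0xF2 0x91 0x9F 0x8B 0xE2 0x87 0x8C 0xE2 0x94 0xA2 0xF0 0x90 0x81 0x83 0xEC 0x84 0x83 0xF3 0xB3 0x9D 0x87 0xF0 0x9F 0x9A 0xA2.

Byte at offset 0: 0xF4 = 11110100 → 4-byte char (#1). Advance 4.
Byte at offset 4: 0x33 = 00110011 → 1-byte char (#2). Advance 1.
Byte at offset 5: 0xE1 = 11100001 → 3-byte char (#3). Advance 3.
Byte at offset 8: 0xE7 = 11100111 → 3-byte char (#4). Advance 3.
Byte at offset 11: 0xF2 = 11110010 → 4-byte char (#5). Advance 4.
Byte at offset 15: 0xF2 = 11110010 → 4-byte char (#6). Advance 4.
Byte at offset 19: 0xE2 = 11100010 → 3-byte char (#7). Advance 3.
Byte at offset 22: 0xE2 = 11100010 → 3-byte char (#8). Advance 3.
Byte at offset 25: 0xF0 = 11110000 → 4-byte char (#9). Advance 4.
Byte at offset 29: 0xEC = 11101100 → 3-byte char (#10). Advance 3.
Byte at offset 32: 0xF3 = 11110011 → 4-byte char (#11). Advance 4.
Byte at offset 36: 0xF0 = 11110000 → 4-byte char (#12). Advance 4.
Reached end at offset 40 after 12 code points.

12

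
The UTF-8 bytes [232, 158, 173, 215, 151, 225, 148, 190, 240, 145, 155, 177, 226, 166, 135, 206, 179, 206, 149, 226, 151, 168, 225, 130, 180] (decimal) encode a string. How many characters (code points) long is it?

Byte at offset 0: 0xE8 = 11101000 → 3-byte char (#1). Advance 3.
Byte at offset 3: 0xD7 = 11010111 → 2-byte char (#2). Advance 2.
Byte at offset 5: 0xE1 = 11100001 → 3-byte char (#3). Advance 3.
Byte at offset 8: 0xF0 = 11110000 → 4-byte char (#4). Advance 4.
Byte at offset 12: 0xE2 = 11100010 → 3-byte char (#5). Advance 3.
Byte at offset 15: 0xCE = 11001110 → 2-byte char (#6). Advance 2.
Byte at offset 17: 0xCE = 11001110 → 2-byte char (#7). Advance 2.
Byte at offset 19: 0xE2 = 11100010 → 3-byte char (#8). Advance 3.
Byte at offset 22: 0xE1 = 11100001 → 3-byte char (#9). Advance 3.
Reached end at offset 25 after 9 code points.

9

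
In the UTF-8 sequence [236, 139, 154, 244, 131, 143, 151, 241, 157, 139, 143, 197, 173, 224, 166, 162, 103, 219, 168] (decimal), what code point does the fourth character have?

U+016D

Offset 0: leading byte 0xEC = 11101100 → 3-byte char #1 = EC 8B 9A.
Offset 3: leading byte 0xF4 = 11110100 → 4-byte char #2 = F4 83 8F 97.
Offset 7: leading byte 0xF1 = 11110001 → 4-byte char #3 = F1 9D 8B 8F.
Offset 11: leading byte 0xC5 = 11000101 → 2-byte char #4 = C5 AD.
Leading byte 0xC5 = 11000101 matches 110xxxxx → 2-byte sequence.
Byte 1: 0xC5 = 11000101, payload 00101 (5 bits).
Byte 2: 0xAD = 10101101 (10xxxxxx ✓), payload 101101.
Concatenate: 00101101101 = 0x16D (11 bits → U+016D).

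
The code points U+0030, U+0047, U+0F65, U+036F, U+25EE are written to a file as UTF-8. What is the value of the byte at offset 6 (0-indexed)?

0xAF

U+0030 → 1-byte form 30 at offsets 0–0.
U+0047 → 1-byte form 47 at offsets 1–1.
U+0F65 → 3-byte form E0 BD A5 at offsets 2–4.
U+036F → 2-byte form CD AF at offsets 5–6.
Offset 6 falls in char 4's range; it's byte 2 of CD AF = 0xAF.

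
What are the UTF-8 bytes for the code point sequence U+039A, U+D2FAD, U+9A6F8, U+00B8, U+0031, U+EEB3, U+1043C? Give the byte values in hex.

CE 9A F3 92 BE AD F2 9A 9B B8 C2 B8 31 EE BA B3 F0 90 90 BC

U+039A: 2-byte form → CE 9A.
U+D2FAD: 4-byte form → F3 92 BE AD.
U+9A6F8: 4-byte form → F2 9A 9B B8.
U+00B8: 2-byte form → C2 B8.
U+0031: 1-byte form → 31.
U+EEB3: 3-byte form → EE BA B3.
U+1043C: 4-byte form → F0 90 90 BC.
Concatenated (20 bytes): CE 9A F3 92 BE AD F2 9A 9B B8 C2 B8 31 EE BA B3 F0 90 90 BC.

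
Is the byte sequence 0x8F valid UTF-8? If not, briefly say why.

Byte 0x8F = 10001111 has the form 10xxxxxx — a continuation byte — but there is no preceding leading byte.

invalid (continuation byte with no leading byte)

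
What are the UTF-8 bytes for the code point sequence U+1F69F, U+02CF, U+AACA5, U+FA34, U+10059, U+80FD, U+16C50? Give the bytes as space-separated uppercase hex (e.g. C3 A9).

F0 9F 9A 9F CB 8F F2 AA B2 A5 EF A8 B4 F0 90 81 99 E8 83 BD F0 96 B1 90

U+1F69F: 4-byte form → F0 9F 9A 9F.
U+02CF: 2-byte form → CB 8F.
U+AACA5: 4-byte form → F2 AA B2 A5.
U+FA34: 3-byte form → EF A8 B4.
U+10059: 4-byte form → F0 90 81 99.
U+80FD: 3-byte form → E8 83 BD.
U+16C50: 4-byte form → F0 96 B1 90.
Concatenated (24 bytes): F0 9F 9A 9F CB 8F F2 AA B2 A5 EF A8 B4 F0 90 81 99 E8 83 BD F0 96 B1 90.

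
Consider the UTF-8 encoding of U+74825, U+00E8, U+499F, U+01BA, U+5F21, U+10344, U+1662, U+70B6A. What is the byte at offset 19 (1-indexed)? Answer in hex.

1-indexed offset 19 is 0-indexed offset 18.
U+74825 → 4-byte form F1 B4 A0 A5 at offsets 0–3.
U+00E8 → 2-byte form C3 A8 at offsets 4–5.
U+499F → 3-byte form E4 A6 9F at offsets 6–8.
U+01BA → 2-byte form C6 BA at offsets 9–10.
U+5F21 → 3-byte form E5 BC A1 at offsets 11–13.
U+10344 → 4-byte form F0 90 8D 84 at offsets 14–17.
U+1662 → 3-byte form E1 99 A2 at offsets 18–20.
Offset 18 falls in char 7's range; it's byte 1 of E1 99 A2 = 0xE1.

0xE1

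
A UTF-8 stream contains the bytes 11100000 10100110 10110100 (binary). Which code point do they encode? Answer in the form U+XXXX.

Leading byte 0xE0 = 11100000 matches 1110xxxx → 3-byte sequence.
Byte 1: 0xE0 = 11100000, payload 0000 (4 bits).
Byte 2: 0xA6 = 10100110 (10xxxxxx ✓), payload 100110.
Byte 3: 0xB4 = 10110100 (10xxxxxx ✓), payload 110100.
Concatenate: 0000100110110100 = 0x9B4 (16 bits → U+09B4).

U+09B4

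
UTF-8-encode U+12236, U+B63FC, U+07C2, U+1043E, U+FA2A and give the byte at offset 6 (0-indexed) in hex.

U+12236 → 4-byte form F0 92 88 B6 at offsets 0–3.
U+B63FC → 4-byte form F2 B6 8F BC at offsets 4–7.
Offset 6 falls in char 2's range; it's byte 3 of F2 B6 8F BC = 0x8F.

0x8F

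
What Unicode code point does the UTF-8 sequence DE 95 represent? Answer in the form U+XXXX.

Leading byte 0xDE = 11011110 matches 110xxxxx → 2-byte sequence.
Byte 1: 0xDE = 11011110, payload 11110 (5 bits).
Byte 2: 0x95 = 10010101 (10xxxxxx ✓), payload 010101.
Concatenate: 11110010101 = 0x795 (11 bits → U+0795).

U+0795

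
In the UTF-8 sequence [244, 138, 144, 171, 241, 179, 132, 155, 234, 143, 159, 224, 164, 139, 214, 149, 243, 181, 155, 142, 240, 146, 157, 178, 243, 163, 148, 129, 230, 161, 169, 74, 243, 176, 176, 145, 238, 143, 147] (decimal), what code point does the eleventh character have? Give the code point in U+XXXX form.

U+F0C11

Offset 0: leading byte 0xF4 = 11110100 → 4-byte char #1 = F4 8A 90 AB.
Offset 4: leading byte 0xF1 = 11110001 → 4-byte char #2 = F1 B3 84 9B.
Offset 8: leading byte 0xEA = 11101010 → 3-byte char #3 = EA 8F 9F.
Offset 11: leading byte 0xE0 = 11100000 → 3-byte char #4 = E0 A4 8B.
Offset 14: leading byte 0xD6 = 11010110 → 2-byte char #5 = D6 95.
Offset 16: leading byte 0xF3 = 11110011 → 4-byte char #6 = F3 B5 9B 8E.
Offset 20: leading byte 0xF0 = 11110000 → 4-byte char #7 = F0 92 9D B2.
Offset 24: leading byte 0xF3 = 11110011 → 4-byte char #8 = F3 A3 94 81.
Offset 28: leading byte 0xE6 = 11100110 → 3-byte char #9 = E6 A1 A9.
Offset 31: leading byte 0x4A = 01001010 → 1-byte char #10 = 4A.
Offset 32: leading byte 0xF3 = 11110011 → 4-byte char #11 = F3 B0 B0 91.
Leading byte 0xF3 = 11110011 matches 11110xxx → 4-byte sequence.
Byte 1: 0xF3 = 11110011, payload 011 (3 bits).
Byte 2: 0xB0 = 10110000 (10xxxxxx ✓), payload 110000.
Byte 3: 0xB0 = 10110000 (10xxxxxx ✓), payload 110000.
Byte 4: 0x91 = 10010001 (10xxxxxx ✓), payload 010001.
Concatenate: 011110000110000010001 = 0xF0C11 (21 bits → U+F0C11).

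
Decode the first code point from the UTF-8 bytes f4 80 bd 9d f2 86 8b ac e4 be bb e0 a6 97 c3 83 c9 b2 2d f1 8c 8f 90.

Offset 0: leading byte 0xF4 = 11110100 → 4-byte char #1 = F4 80 BD 9D.
Leading byte 0xF4 = 11110100 matches 11110xxx → 4-byte sequence.
Byte 1: 0xF4 = 11110100, payload 100 (3 bits).
Byte 2: 0x80 = 10000000 (10xxxxxx ✓), payload 000000.
Byte 3: 0xBD = 10111101 (10xxxxxx ✓), payload 111101.
Byte 4: 0x9D = 10011101 (10xxxxxx ✓), payload 011101.
Concatenate: 100000000111101011101 = 0x100F5D (21 bits → U+100F5D).

U+100F5D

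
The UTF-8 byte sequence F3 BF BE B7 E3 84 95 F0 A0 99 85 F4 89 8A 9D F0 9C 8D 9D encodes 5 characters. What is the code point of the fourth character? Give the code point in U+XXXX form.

Offset 0: leading byte 0xF3 = 11110011 → 4-byte char #1 = F3 BF BE B7.
Offset 4: leading byte 0xE3 = 11100011 → 3-byte char #2 = E3 84 95.
Offset 7: leading byte 0xF0 = 11110000 → 4-byte char #3 = F0 A0 99 85.
Offset 11: leading byte 0xF4 = 11110100 → 4-byte char #4 = F4 89 8A 9D.
Leading byte 0xF4 = 11110100 matches 11110xxx → 4-byte sequence.
Byte 1: 0xF4 = 11110100, payload 100 (3 bits).
Byte 2: 0x89 = 10001001 (10xxxxxx ✓), payload 001001.
Byte 3: 0x8A = 10001010 (10xxxxxx ✓), payload 001010.
Byte 4: 0x9D = 10011101 (10xxxxxx ✓), payload 011101.
Concatenate: 100001001001010011101 = 0x10929D (21 bits → U+10929D).

U+10929D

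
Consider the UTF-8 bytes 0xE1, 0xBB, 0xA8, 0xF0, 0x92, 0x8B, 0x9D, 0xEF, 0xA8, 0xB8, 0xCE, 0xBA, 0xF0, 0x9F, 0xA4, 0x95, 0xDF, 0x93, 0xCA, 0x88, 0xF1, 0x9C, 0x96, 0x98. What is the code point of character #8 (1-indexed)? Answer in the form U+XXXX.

Offset 0: leading byte 0xE1 = 11100001 → 3-byte char #1 = E1 BB A8.
Offset 3: leading byte 0xF0 = 11110000 → 4-byte char #2 = F0 92 8B 9D.
Offset 7: leading byte 0xEF = 11101111 → 3-byte char #3 = EF A8 B8.
Offset 10: leading byte 0xCE = 11001110 → 2-byte char #4 = CE BA.
Offset 12: leading byte 0xF0 = 11110000 → 4-byte char #5 = F0 9F A4 95.
Offset 16: leading byte 0xDF = 11011111 → 2-byte char #6 = DF 93.
Offset 18: leading byte 0xCA = 11001010 → 2-byte char #7 = CA 88.
Offset 20: leading byte 0xF1 = 11110001 → 4-byte char #8 = F1 9C 96 98.
Leading byte 0xF1 = 11110001 matches 11110xxx → 4-byte sequence.
Byte 1: 0xF1 = 11110001, payload 001 (3 bits).
Byte 2: 0x9C = 10011100 (10xxxxxx ✓), payload 011100.
Byte 3: 0x96 = 10010110 (10xxxxxx ✓), payload 010110.
Byte 4: 0x98 = 10011000 (10xxxxxx ✓), payload 011000.
Concatenate: 001011100010110011000 = 0x5C598 (21 bits → U+5C598).

U+5C598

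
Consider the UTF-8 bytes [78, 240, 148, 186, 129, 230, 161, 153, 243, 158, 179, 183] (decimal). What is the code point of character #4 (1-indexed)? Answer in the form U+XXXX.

U+DECF7

Offset 0: leading byte 0x4E = 01001110 → 1-byte char #1 = 4E.
Offset 1: leading byte 0xF0 = 11110000 → 4-byte char #2 = F0 94 BA 81.
Offset 5: leading byte 0xE6 = 11100110 → 3-byte char #3 = E6 A1 99.
Offset 8: leading byte 0xF3 = 11110011 → 4-byte char #4 = F3 9E B3 B7.
Leading byte 0xF3 = 11110011 matches 11110xxx → 4-byte sequence.
Byte 1: 0xF3 = 11110011, payload 011 (3 bits).
Byte 2: 0x9E = 10011110 (10xxxxxx ✓), payload 011110.
Byte 3: 0xB3 = 10110011 (10xxxxxx ✓), payload 110011.
Byte 4: 0xB7 = 10110111 (10xxxxxx ✓), payload 110111.
Concatenate: 011011110110011110111 = 0xDECF7 (21 bits → U+DECF7).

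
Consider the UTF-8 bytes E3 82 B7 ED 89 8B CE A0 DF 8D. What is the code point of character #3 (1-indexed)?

U+03A0

Offset 0: leading byte 0xE3 = 11100011 → 3-byte char #1 = E3 82 B7.
Offset 3: leading byte 0xED = 11101101 → 3-byte char #2 = ED 89 8B.
Offset 6: leading byte 0xCE = 11001110 → 2-byte char #3 = CE A0.
Leading byte 0xCE = 11001110 matches 110xxxxx → 2-byte sequence.
Byte 1: 0xCE = 11001110, payload 01110 (5 bits).
Byte 2: 0xA0 = 10100000 (10xxxxxx ✓), payload 100000.
Concatenate: 01110100000 = 0x3A0 (11 bits → U+03A0).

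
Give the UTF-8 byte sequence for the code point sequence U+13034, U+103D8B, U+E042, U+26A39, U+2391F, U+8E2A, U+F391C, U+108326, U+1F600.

U+13034: 4-byte form → F0 93 80 B4.
U+103D8B: 4-byte form → F4 83 B6 8B.
U+E042: 3-byte form → EE 81 82.
U+26A39: 4-byte form → F0 A6 A8 B9.
U+2391F: 4-byte form → F0 A3 A4 9F.
U+8E2A: 3-byte form → E8 B8 AA.
U+F391C: 4-byte form → F3 B3 A4 9C.
U+108326: 4-byte form → F4 88 8C A6.
U+1F600: 4-byte form → F0 9F 98 80.
Concatenated (34 bytes): F0 93 80 B4 F4 83 B6 8B EE 81 82 F0 A6 A8 B9 F0 A3 A4 9F E8 B8 AA F3 B3 A4 9C F4 88 8C A6 F0 9F 98 80.

F0 93 80 B4 F4 83 B6 8B EE 81 82 F0 A6 A8 B9 F0 A3 A4 9F E8 B8 AA F3 B3 A4 9C F4 88 8C A6 F0 9F 98 80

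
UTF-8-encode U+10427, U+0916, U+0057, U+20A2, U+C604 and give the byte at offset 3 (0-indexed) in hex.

0xA7

U+10427 → 4-byte form F0 90 90 A7 at offsets 0–3.
Offset 3 falls in char 1's range; it's byte 4 of F0 90 90 A7 = 0xA7.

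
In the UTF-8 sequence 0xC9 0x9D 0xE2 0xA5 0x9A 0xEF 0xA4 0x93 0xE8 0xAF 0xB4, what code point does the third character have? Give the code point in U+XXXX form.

U+F913

Offset 0: leading byte 0xC9 = 11001001 → 2-byte char #1 = C9 9D.
Offset 2: leading byte 0xE2 = 11100010 → 3-byte char #2 = E2 A5 9A.
Offset 5: leading byte 0xEF = 11101111 → 3-byte char #3 = EF A4 93.
Leading byte 0xEF = 11101111 matches 1110xxxx → 3-byte sequence.
Byte 1: 0xEF = 11101111, payload 1111 (4 bits).
Byte 2: 0xA4 = 10100100 (10xxxxxx ✓), payload 100100.
Byte 3: 0x93 = 10010011 (10xxxxxx ✓), payload 010011.
Concatenate: 1111100100010011 = 0xF913 (16 bits → U+F913).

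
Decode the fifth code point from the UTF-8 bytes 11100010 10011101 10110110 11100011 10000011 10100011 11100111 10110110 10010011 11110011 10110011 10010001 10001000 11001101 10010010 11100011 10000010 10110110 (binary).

Offset 0: leading byte 0xE2 = 11100010 → 3-byte char #1 = E2 9D B6.
Offset 3: leading byte 0xE3 = 11100011 → 3-byte char #2 = E3 83 A3.
Offset 6: leading byte 0xE7 = 11100111 → 3-byte char #3 = E7 B6 93.
Offset 9: leading byte 0xF3 = 11110011 → 4-byte char #4 = F3 B3 91 88.
Offset 13: leading byte 0xCD = 11001101 → 2-byte char #5 = CD 92.
Leading byte 0xCD = 11001101 matches 110xxxxx → 2-byte sequence.
Byte 1: 0xCD = 11001101, payload 01101 (5 bits).
Byte 2: 0x92 = 10010010 (10xxxxxx ✓), payload 010010.
Concatenate: 01101010010 = 0x352 (11 bits → U+0352).

U+0352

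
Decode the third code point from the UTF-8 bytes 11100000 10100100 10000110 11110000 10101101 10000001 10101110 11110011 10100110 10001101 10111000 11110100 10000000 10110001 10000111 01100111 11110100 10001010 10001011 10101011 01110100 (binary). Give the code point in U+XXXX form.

U+E6378

Offset 0: leading byte 0xE0 = 11100000 → 3-byte char #1 = E0 A4 86.
Offset 3: leading byte 0xF0 = 11110000 → 4-byte char #2 = F0 AD 81 AE.
Offset 7: leading byte 0xF3 = 11110011 → 4-byte char #3 = F3 A6 8D B8.
Leading byte 0xF3 = 11110011 matches 11110xxx → 4-byte sequence.
Byte 1: 0xF3 = 11110011, payload 011 (3 bits).
Byte 2: 0xA6 = 10100110 (10xxxxxx ✓), payload 100110.
Byte 3: 0x8D = 10001101 (10xxxxxx ✓), payload 001101.
Byte 4: 0xB8 = 10111000 (10xxxxxx ✓), payload 111000.
Concatenate: 011100110001101111000 = 0xE6378 (21 bits → U+E6378).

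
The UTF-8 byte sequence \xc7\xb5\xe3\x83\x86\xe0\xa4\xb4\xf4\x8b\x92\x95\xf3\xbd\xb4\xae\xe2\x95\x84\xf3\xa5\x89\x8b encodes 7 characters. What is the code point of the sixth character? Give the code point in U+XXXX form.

U+2544

Offset 0: leading byte 0xC7 = 11000111 → 2-byte char #1 = C7 B5.
Offset 2: leading byte 0xE3 = 11100011 → 3-byte char #2 = E3 83 86.
Offset 5: leading byte 0xE0 = 11100000 → 3-byte char #3 = E0 A4 B4.
Offset 8: leading byte 0xF4 = 11110100 → 4-byte char #4 = F4 8B 92 95.
Offset 12: leading byte 0xF3 = 11110011 → 4-byte char #5 = F3 BD B4 AE.
Offset 16: leading byte 0xE2 = 11100010 → 3-byte char #6 = E2 95 84.
Leading byte 0xE2 = 11100010 matches 1110xxxx → 3-byte sequence.
Byte 1: 0xE2 = 11100010, payload 0010 (4 bits).
Byte 2: 0x95 = 10010101 (10xxxxxx ✓), payload 010101.
Byte 3: 0x84 = 10000100 (10xxxxxx ✓), payload 000100.
Concatenate: 0010010101000100 = 0x2544 (16 bits → U+2544).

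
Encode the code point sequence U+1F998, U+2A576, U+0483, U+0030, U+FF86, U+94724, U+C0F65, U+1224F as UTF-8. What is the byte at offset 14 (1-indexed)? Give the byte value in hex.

0x86

1-indexed offset 14 is 0-indexed offset 13.
U+1F998 → 4-byte form F0 9F A6 98 at offsets 0–3.
U+2A576 → 4-byte form F0 AA 95 B6 at offsets 4–7.
U+0483 → 2-byte form D2 83 at offsets 8–9.
U+0030 → 1-byte form 30 at offsets 10–10.
U+FF86 → 3-byte form EF BE 86 at offsets 11–13.
Offset 13 falls in char 5's range; it's byte 3 of EF BE 86 = 0x86.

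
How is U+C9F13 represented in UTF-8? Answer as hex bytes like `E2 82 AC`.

U+C9F13 = 0xC9F13 = 827155 decimal. In range U+10000–U+10FFFF → 4-byte form: 11110xxx 10xxxxxx 10xxxxxx 10xxxxxx.
Binary (21 bits): 011001001111100010011.
Split 3+6+6+6: 011 | 001001 | 111100 | 010011.
Byte 1: 11110011 = 0xF3.
Byte 2: 10001001 = 0x89.
Byte 3: 10111100 = 0xBC.
Byte 4: 10010011 = 0x93.

F3 89 BC 93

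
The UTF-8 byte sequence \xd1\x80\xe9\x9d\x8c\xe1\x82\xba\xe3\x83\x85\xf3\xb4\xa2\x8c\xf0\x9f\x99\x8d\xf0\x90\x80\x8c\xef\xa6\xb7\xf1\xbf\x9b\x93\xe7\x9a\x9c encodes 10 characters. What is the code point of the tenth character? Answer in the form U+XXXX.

U+769C

Offset 0: leading byte 0xD1 = 11010001 → 2-byte char #1 = D1 80.
Offset 2: leading byte 0xE9 = 11101001 → 3-byte char #2 = E9 9D 8C.
Offset 5: leading byte 0xE1 = 11100001 → 3-byte char #3 = E1 82 BA.
Offset 8: leading byte 0xE3 = 11100011 → 3-byte char #4 = E3 83 85.
Offset 11: leading byte 0xF3 = 11110011 → 4-byte char #5 = F3 B4 A2 8C.
Offset 15: leading byte 0xF0 = 11110000 → 4-byte char #6 = F0 9F 99 8D.
Offset 19: leading byte 0xF0 = 11110000 → 4-byte char #7 = F0 90 80 8C.
Offset 23: leading byte 0xEF = 11101111 → 3-byte char #8 = EF A6 B7.
Offset 26: leading byte 0xF1 = 11110001 → 4-byte char #9 = F1 BF 9B 93.
Offset 30: leading byte 0xE7 = 11100111 → 3-byte char #10 = E7 9A 9C.
Leading byte 0xE7 = 11100111 matches 1110xxxx → 3-byte sequence.
Byte 1: 0xE7 = 11100111, payload 0111 (4 bits).
Byte 2: 0x9A = 10011010 (10xxxxxx ✓), payload 011010.
Byte 3: 0x9C = 10011100 (10xxxxxx ✓), payload 011100.
Concatenate: 0111011010011100 = 0x769C (16 bits → U+769C).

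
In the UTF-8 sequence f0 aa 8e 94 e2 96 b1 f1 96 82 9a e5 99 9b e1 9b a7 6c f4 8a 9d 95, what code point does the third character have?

Offset 0: leading byte 0xF0 = 11110000 → 4-byte char #1 = F0 AA 8E 94.
Offset 4: leading byte 0xE2 = 11100010 → 3-byte char #2 = E2 96 B1.
Offset 7: leading byte 0xF1 = 11110001 → 4-byte char #3 = F1 96 82 9A.
Leading byte 0xF1 = 11110001 matches 11110xxx → 4-byte sequence.
Byte 1: 0xF1 = 11110001, payload 001 (3 bits).
Byte 2: 0x96 = 10010110 (10xxxxxx ✓), payload 010110.
Byte 3: 0x82 = 10000010 (10xxxxxx ✓), payload 000010.
Byte 4: 0x9A = 10011010 (10xxxxxx ✓), payload 011010.
Concatenate: 001010110000010011010 = 0x5609A (21 bits → U+5609A).

U+5609A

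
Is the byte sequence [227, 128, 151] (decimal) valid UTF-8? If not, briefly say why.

valid

Leading byte 0xE3 = 11100011 → 3-byte form.
Continuation bytes 0x80=10000000, 0x97=10010111 all match 10xxxxxx.
Decoded value 0x3017 is ≥ 0x800 (shortest form) and not a surrogate.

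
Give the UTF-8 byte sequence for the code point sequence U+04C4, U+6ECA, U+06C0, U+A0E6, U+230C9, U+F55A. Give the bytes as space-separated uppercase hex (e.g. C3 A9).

U+04C4: 2-byte form → D3 84.
U+6ECA: 3-byte form → E6 BB 8A.
U+06C0: 2-byte form → DB 80.
U+A0E6: 3-byte form → EA 83 A6.
U+230C9: 4-byte form → F0 A3 83 89.
U+F55A: 3-byte form → EF 95 9A.
Concatenated (17 bytes): D3 84 E6 BB 8A DB 80 EA 83 A6 F0 A3 83 89 EF 95 9A.

D3 84 E6 BB 8A DB 80 EA 83 A6 F0 A3 83 89 EF 95 9A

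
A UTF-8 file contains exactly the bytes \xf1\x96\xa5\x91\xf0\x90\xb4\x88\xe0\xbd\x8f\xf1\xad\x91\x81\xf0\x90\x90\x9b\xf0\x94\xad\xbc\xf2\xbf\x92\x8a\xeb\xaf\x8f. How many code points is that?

Byte at offset 0: 0xF1 = 11110001 → 4-byte char (#1). Advance 4.
Byte at offset 4: 0xF0 = 11110000 → 4-byte char (#2). Advance 4.
Byte at offset 8: 0xE0 = 11100000 → 3-byte char (#3). Advance 3.
Byte at offset 11: 0xF1 = 11110001 → 4-byte char (#4). Advance 4.
Byte at offset 15: 0xF0 = 11110000 → 4-byte char (#5). Advance 4.
Byte at offset 19: 0xF0 = 11110000 → 4-byte char (#6). Advance 4.
Byte at offset 23: 0xF2 = 11110010 → 4-byte char (#7). Advance 4.
Byte at offset 27: 0xEB = 11101011 → 3-byte char (#8). Advance 3.
Reached end at offset 30 after 8 code points.

8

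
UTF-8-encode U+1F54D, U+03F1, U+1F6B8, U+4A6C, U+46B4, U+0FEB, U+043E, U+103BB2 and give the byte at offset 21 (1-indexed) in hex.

1-indexed offset 21 is 0-indexed offset 20.
U+1F54D → 4-byte form F0 9F 95 8D at offsets 0–3.
U+03F1 → 2-byte form CF B1 at offsets 4–5.
U+1F6B8 → 4-byte form F0 9F 9A B8 at offsets 6–9.
U+4A6C → 3-byte form E4 A9 AC at offsets 10–12.
U+46B4 → 3-byte form E4 9A B4 at offsets 13–15.
U+0FEB → 3-byte form E0 BF AB at offsets 16–18.
U+043E → 2-byte form D0 BE at offsets 19–20.
Offset 20 falls in char 7's range; it's byte 2 of D0 BE = 0xBE.

0xBE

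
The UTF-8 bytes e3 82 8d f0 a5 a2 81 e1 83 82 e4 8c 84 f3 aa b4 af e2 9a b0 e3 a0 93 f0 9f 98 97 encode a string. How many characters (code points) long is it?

8

Byte at offset 0: 0xE3 = 11100011 → 3-byte char (#1). Advance 3.
Byte at offset 3: 0xF0 = 11110000 → 4-byte char (#2). Advance 4.
Byte at offset 7: 0xE1 = 11100001 → 3-byte char (#3). Advance 3.
Byte at offset 10: 0xE4 = 11100100 → 3-byte char (#4). Advance 3.
Byte at offset 13: 0xF3 = 11110011 → 4-byte char (#5). Advance 4.
Byte at offset 17: 0xE2 = 11100010 → 3-byte char (#6). Advance 3.
Byte at offset 20: 0xE3 = 11100011 → 3-byte char (#7). Advance 3.
Byte at offset 23: 0xF0 = 11110000 → 4-byte char (#8). Advance 4.
Reached end at offset 27 after 8 code points.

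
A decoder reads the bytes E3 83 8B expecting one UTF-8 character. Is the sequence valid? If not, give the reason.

Leading byte 0xE3 = 11100011 → 3-byte form.
Continuation bytes 0x83=10000011, 0x8B=10001011 all match 10xxxxxx.
Decoded value 0x30CB is ≥ 0x800 (shortest form) and not a surrogate.

valid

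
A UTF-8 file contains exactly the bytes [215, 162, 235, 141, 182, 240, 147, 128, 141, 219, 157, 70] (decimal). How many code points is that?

Byte at offset 0: 0xD7 = 11010111 → 2-byte char (#1). Advance 2.
Byte at offset 2: 0xEB = 11101011 → 3-byte char (#2). Advance 3.
Byte at offset 5: 0xF0 = 11110000 → 4-byte char (#3). Advance 4.
Byte at offset 9: 0xDB = 11011011 → 2-byte char (#4). Advance 2.
Byte at offset 11: 0x46 = 01000110 → 1-byte char (#5). Advance 1.
Reached end at offset 12 after 5 code points.

5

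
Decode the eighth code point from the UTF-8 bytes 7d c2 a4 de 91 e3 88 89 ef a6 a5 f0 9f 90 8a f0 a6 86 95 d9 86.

U+0646

Offset 0: leading byte 0x7D = 01111101 → 1-byte char #1 = 7D.
Offset 1: leading byte 0xC2 = 11000010 → 2-byte char #2 = C2 A4.
Offset 3: leading byte 0xDE = 11011110 → 2-byte char #3 = DE 91.
Offset 5: leading byte 0xE3 = 11100011 → 3-byte char #4 = E3 88 89.
Offset 8: leading byte 0xEF = 11101111 → 3-byte char #5 = EF A6 A5.
Offset 11: leading byte 0xF0 = 11110000 → 4-byte char #6 = F0 9F 90 8A.
Offset 15: leading byte 0xF0 = 11110000 → 4-byte char #7 = F0 A6 86 95.
Offset 19: leading byte 0xD9 = 11011001 → 2-byte char #8 = D9 86.
Leading byte 0xD9 = 11011001 matches 110xxxxx → 2-byte sequence.
Byte 1: 0xD9 = 11011001, payload 11001 (5 bits).
Byte 2: 0x86 = 10000110 (10xxxxxx ✓), payload 000110.
Concatenate: 11001000110 = 0x646 (11 bits → U+0646).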